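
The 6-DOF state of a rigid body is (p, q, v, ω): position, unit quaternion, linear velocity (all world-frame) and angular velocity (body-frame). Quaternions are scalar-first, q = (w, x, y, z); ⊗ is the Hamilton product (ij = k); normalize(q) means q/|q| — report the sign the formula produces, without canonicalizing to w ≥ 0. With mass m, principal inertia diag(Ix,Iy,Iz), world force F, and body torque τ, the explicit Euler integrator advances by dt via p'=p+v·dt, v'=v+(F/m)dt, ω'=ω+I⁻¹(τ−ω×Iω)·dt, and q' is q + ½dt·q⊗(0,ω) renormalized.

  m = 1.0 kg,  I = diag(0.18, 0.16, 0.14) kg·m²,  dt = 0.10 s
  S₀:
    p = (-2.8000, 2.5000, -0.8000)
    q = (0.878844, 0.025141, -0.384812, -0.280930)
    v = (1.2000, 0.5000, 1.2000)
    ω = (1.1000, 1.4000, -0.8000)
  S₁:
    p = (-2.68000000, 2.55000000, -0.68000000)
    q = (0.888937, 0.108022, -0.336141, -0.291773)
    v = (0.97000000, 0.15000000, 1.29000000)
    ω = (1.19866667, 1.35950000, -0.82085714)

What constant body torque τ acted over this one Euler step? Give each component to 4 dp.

ω₁ − ω₀ = (0.09866667, -0.04050000, -0.02085714)
ω₀×(Iω₀) = (0.0224, -0.0352, -0.0308)
applied torque τ = (0.2000, -0.1000, -0.0600)

τ = (0.2000, -0.1000, -0.0600)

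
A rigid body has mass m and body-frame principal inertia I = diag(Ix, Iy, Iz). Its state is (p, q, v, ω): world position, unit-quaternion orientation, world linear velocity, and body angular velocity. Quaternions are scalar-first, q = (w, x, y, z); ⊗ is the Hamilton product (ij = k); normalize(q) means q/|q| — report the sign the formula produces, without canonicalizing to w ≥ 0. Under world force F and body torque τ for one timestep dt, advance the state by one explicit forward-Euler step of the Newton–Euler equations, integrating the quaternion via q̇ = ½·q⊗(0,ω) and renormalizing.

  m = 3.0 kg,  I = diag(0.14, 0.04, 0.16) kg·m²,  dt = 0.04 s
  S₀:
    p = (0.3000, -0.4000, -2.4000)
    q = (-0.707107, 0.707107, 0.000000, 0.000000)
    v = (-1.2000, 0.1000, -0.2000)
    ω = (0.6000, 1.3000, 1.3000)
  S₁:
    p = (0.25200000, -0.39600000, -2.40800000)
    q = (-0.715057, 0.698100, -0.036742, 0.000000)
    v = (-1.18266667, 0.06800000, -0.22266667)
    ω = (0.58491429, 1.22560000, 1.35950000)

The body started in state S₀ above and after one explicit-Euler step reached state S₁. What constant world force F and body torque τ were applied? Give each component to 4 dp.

F = (1.3000, -2.4000, -1.7000)
τ = (0.1500, -0.0900, 0.1600)

v₁ − v₀ = (0.01733333, -0.03200000, -0.02266667)
m·(v₁−v₀)/dt = (1.3000, -2.4000, -1.7000)
ω₁ − ω₀ = (-0.01508571, -0.07440000, 0.05950000)
ω₀×(Iω₀) = (0.2028, -0.0156, -0.0780)
I·α + gyro = (0.1500, -0.0900, 0.1600)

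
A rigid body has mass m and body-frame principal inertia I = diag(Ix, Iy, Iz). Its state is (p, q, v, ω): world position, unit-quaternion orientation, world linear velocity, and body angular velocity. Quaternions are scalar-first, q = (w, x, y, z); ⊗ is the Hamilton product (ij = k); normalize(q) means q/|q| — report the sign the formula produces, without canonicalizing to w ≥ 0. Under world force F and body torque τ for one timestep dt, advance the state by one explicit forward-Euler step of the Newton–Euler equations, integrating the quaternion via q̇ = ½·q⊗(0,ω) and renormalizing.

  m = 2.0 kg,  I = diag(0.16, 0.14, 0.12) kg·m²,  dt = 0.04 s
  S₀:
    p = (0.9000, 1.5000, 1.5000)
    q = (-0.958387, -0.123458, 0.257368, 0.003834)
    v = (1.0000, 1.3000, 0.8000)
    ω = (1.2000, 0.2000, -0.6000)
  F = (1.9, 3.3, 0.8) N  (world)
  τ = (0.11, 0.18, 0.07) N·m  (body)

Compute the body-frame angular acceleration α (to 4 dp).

gyro term ω×Iω = (0.0024, -0.0288, -0.0048)
angular accel α = (0.6725, 1.4914, 0.6233)

α = (0.6725, 1.4914, 0.6233)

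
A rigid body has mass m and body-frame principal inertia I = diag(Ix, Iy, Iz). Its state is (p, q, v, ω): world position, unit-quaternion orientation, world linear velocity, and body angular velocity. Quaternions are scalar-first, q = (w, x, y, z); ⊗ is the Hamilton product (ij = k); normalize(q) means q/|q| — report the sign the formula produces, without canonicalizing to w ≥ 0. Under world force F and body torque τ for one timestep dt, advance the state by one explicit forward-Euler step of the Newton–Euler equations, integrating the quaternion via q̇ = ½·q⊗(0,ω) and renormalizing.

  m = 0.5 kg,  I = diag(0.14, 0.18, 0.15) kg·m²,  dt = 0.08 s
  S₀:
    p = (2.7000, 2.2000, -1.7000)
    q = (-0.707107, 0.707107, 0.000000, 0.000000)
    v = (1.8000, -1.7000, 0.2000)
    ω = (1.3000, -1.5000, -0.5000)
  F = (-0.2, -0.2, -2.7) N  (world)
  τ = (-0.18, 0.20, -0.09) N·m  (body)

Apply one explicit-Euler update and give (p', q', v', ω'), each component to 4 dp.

p' = p + v·dt = (2.8440, 2.0640, -1.6840)
v' = v + a·dt = (1.7680, -1.7320, -0.2320)
angular accel α = (-1.1250, 1.0750, -0.0800)
new body rate ω' = (1.2100, -1.4140, -0.5064)
Hamilton product q⊗(0,ω) = (-0.9192391, -0.9192391, 1.4142140, -0.7071070)
updated quaternion q' = (-0.7414, 0.6681, 0.0564, -0.0282)

p' = (2.8440, 2.0640, -1.6840)
q' = (-0.7414, 0.6681, 0.0564, -0.0282)
v' = (1.7680, -1.7320, -0.2320)
ω' = (1.2100, -1.4140, -0.5064)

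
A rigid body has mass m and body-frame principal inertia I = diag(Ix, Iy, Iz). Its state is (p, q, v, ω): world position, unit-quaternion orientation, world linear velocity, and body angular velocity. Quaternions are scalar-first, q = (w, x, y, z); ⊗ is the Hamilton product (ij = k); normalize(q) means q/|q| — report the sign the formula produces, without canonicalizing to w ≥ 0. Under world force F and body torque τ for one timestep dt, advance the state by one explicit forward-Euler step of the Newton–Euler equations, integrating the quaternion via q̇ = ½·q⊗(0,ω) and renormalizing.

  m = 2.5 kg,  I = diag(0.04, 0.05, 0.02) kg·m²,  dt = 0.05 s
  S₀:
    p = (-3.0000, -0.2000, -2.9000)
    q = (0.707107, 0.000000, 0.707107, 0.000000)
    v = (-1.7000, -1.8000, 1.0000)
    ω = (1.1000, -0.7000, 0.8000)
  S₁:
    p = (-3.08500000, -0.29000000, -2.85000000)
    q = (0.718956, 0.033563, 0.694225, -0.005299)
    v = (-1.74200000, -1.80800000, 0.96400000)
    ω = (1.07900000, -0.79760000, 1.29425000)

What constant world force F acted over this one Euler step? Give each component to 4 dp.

v₁ − v₀ = (-0.04200000, -0.00800000, -0.03600000)
m·(v₁−v₀)/dt = (-2.1000, -0.4000, -1.8000)

F = (-2.1000, -0.4000, -1.8000)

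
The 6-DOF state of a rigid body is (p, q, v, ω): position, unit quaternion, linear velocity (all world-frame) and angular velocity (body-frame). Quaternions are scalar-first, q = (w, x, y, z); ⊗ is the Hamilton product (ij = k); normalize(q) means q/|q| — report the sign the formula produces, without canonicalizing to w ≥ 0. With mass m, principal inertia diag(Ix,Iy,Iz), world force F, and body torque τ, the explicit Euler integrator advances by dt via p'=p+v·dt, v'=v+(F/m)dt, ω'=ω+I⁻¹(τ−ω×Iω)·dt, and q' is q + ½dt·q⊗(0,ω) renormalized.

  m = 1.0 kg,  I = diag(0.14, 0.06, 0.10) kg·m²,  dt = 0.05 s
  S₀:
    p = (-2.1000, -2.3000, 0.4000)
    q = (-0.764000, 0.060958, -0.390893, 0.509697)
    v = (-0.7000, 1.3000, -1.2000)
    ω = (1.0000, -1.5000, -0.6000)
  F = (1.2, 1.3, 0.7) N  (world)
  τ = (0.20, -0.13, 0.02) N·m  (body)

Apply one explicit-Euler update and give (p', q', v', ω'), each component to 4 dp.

angular accel α = (1.1714, -1.7667, -1.0000)
ω + α·dt = (1.0586, -1.5883, -0.6500)
q⊗(0,ω) = (-0.3414793, 0.2350813, 1.6922718, 0.7578560)
q + ½dt·q⊗(0,ω), renormalized = (-0.7717, 0.0668, -0.3482, 0.5280)
p' = p + v·dt = (-2.1350, -2.2350, 0.3400)
v' = v + a·dt = (-0.6400, 1.3650, -1.1650)

p' = (-2.1350, -2.2350, 0.3400)
q' = (-0.7717, 0.0668, -0.3482, 0.5280)
v' = (-0.6400, 1.3650, -1.1650)
ω' = (1.0586, -1.5883, -0.6500)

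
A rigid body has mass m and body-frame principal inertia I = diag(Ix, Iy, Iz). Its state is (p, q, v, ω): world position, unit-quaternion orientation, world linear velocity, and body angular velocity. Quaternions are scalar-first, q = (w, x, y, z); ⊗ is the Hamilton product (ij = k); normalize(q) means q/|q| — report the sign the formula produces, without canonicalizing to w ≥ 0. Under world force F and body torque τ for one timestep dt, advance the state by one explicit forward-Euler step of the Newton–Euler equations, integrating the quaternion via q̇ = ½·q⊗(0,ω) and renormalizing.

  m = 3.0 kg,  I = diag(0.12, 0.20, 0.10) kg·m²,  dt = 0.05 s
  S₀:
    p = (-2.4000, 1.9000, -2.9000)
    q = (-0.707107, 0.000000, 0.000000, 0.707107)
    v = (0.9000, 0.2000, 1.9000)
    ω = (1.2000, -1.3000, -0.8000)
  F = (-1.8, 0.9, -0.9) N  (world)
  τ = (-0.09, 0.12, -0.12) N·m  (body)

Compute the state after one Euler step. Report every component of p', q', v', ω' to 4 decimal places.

a = (-0.6000, 0.3000, -0.3000)
new position p' = (-2.3550, 1.9100, -2.8050)
new velocity v' = (0.8700, 0.2150, 1.8850)
ω×(Iω) gyroscopic = (-0.1040, -0.0192, -0.1248)
(τ − ω×Iω)/I = (0.1167, 0.6960, 0.0480)
ω' = ω + α·dt = (1.2058, -1.2652, -0.7976)
Hamilton product q⊗(0,ω) = (0.5656856, 0.0707107, 1.7677675, 0.5656856)
q + ½dt·q⊗(0,ω), renormalized = (-0.6921, 0.0018, 0.0441, 0.7204)

p' = (-2.3550, 1.9100, -2.8050)
q' = (-0.6921, 0.0018, 0.0441, 0.7204)
v' = (0.8700, 0.2150, 1.8850)
ω' = (1.2058, -1.2652, -0.7976)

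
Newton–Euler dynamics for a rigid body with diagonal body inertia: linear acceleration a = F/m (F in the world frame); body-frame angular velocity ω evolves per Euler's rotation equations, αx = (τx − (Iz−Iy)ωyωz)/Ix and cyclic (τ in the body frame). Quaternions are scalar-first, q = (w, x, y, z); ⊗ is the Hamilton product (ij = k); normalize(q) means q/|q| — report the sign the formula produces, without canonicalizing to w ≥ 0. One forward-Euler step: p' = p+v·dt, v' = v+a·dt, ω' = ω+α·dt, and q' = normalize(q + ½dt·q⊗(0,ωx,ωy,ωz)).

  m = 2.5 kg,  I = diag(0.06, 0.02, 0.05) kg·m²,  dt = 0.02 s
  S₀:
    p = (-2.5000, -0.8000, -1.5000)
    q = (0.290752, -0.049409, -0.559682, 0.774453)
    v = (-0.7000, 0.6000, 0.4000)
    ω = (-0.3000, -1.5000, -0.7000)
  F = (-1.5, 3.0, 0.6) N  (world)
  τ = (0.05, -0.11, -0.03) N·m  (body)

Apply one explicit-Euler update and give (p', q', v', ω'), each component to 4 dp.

ω×(Iω) gyroscopic = (0.0315, 0.0021, -0.0180)
(τ − ω×Iω)/I = (0.3083, -5.6050, -0.2400)
ω' = ω + α·dt = (-0.2938, -1.6121, -0.7048)
Hamilton product q⊗(0,ω) = (-0.3122286, 1.4662313, -0.7030502, -0.2973175)
updated quaternion q' = (0.2876, -0.0347, -0.5666, 0.7714)
p' = p + v·dt = (-2.5140, -0.7880, -1.4920)
v + (F/m)dt = (-0.7120, 0.6240, 0.4048)

p' = (-2.5140, -0.7880, -1.4920)
q' = (0.2876, -0.0347, -0.5666, 0.7714)
v' = (-0.7120, 0.6240, 0.4048)
ω' = (-0.2938, -1.6121, -0.7048)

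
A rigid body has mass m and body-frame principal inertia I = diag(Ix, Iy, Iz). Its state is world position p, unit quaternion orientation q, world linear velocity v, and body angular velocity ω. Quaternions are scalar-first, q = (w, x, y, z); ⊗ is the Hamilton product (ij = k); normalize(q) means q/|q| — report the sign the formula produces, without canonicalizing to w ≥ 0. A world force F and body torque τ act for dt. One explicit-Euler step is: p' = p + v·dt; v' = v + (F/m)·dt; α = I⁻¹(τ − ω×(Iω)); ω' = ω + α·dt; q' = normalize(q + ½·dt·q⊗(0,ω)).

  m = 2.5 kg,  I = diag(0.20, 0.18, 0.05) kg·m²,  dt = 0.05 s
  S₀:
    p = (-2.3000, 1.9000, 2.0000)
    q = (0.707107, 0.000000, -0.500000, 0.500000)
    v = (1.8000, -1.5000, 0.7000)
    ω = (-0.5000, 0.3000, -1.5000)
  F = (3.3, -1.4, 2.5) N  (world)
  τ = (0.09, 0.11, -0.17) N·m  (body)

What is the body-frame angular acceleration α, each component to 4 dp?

ω×(Iω) gyroscopic = (0.0585, 0.1125, 0.0030)
angular accel α = (0.1575, -0.0139, -3.4600)

α = (0.1575, -0.0139, -3.4600)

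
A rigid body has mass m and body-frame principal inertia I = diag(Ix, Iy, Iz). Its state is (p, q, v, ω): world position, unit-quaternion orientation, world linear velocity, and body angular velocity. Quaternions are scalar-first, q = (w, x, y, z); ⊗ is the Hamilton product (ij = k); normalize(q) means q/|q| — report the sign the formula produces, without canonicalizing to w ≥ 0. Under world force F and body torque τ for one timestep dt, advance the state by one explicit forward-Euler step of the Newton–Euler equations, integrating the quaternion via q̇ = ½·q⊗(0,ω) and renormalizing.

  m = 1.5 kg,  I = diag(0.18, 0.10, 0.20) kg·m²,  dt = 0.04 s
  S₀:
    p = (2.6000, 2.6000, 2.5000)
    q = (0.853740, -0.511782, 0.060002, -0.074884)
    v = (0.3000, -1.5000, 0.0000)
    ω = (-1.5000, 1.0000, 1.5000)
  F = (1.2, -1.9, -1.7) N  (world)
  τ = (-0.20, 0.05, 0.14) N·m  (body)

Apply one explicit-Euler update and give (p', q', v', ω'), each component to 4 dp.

p' = p + v·dt = (2.6120, 2.5400, 2.5000)
v + (F/m)dt = (0.3320, -1.5507, -0.0453)
ω×(Iω) gyroscopic = (0.1500, 0.0450, 0.1200)
(τ − ω×Iω)/I = (-1.9444, 0.0500, 0.1000)
new body rate ω' = (-1.5778, 1.0020, 1.5040)
2q̇ = q⊗(0,ω) = (-0.7153490, -1.1157230, 1.7337390, 0.8588310)
q' = normalize(q + ½dt·q⊗(0,ω)) = (0.8385, -0.5335, 0.0946, -0.0576)

p' = (2.6120, 2.5400, 2.5000)
q' = (0.8385, -0.5335, 0.0946, -0.0576)
v' = (0.3320, -1.5507, -0.0453)
ω' = (-1.5778, 1.0020, 1.5040)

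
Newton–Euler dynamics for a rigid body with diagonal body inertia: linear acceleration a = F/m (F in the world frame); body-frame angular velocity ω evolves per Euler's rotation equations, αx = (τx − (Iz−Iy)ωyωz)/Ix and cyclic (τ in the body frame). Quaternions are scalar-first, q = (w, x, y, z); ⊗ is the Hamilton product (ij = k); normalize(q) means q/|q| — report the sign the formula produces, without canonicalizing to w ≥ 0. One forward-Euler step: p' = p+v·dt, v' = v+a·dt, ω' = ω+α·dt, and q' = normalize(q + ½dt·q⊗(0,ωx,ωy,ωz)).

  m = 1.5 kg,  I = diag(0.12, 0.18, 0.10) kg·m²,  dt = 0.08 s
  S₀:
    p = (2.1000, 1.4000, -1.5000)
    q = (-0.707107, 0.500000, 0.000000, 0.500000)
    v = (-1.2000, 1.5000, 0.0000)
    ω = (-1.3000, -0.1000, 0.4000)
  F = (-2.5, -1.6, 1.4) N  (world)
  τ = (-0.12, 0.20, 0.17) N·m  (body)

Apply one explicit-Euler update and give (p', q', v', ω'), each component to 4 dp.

p' = (2.0040, 1.5200, -1.5000)
q' = (-0.6881, 0.5380, -0.0311, 0.4860)
v' = (-1.3333, 1.4147, 0.0747)
ω' = (-1.3821, -0.0065, 0.5298)

new position p' = (2.0040, 1.5200, -1.5000)
new velocity v' = (-1.3333, 1.4147, 0.0747)
gyro term ω×Iω = (0.0032, -0.0104, 0.0078)
angular accel α = (-1.0267, 1.1689, 1.6220)
ω' = ω + α·dt = (-1.3821, -0.0065, 0.5298)
2q̇ = q⊗(0,ω) = (0.4500000, 0.9692391, -0.7792893, -0.3328428)
q + ½dt·q⊗(0,ω), renormalized = (-0.6881, 0.5380, -0.0311, 0.4860)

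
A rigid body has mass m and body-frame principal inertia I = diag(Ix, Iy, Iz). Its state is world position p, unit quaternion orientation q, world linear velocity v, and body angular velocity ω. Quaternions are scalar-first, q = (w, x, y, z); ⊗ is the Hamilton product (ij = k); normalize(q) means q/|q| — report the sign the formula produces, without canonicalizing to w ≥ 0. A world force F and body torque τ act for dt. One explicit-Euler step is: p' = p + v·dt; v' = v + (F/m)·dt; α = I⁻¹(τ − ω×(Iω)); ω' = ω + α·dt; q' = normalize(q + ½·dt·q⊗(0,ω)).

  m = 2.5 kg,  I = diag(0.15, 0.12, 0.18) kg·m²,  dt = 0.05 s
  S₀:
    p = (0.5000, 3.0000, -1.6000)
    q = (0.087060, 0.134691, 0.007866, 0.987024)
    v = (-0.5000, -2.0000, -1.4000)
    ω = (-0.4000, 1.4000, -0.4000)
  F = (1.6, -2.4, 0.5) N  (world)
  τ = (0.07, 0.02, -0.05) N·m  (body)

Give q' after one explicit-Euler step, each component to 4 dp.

q' = (0.0979, 0.0991, 0.0024, 0.9902)

Hamilton product q⊗(0,ω) = (0.4376736, -1.4198040, -0.2190492, 0.1568898)
q' = normalize(q + ½dt·q⊗(0,ω)) = (0.0979, 0.0991, 0.0024, 0.9902)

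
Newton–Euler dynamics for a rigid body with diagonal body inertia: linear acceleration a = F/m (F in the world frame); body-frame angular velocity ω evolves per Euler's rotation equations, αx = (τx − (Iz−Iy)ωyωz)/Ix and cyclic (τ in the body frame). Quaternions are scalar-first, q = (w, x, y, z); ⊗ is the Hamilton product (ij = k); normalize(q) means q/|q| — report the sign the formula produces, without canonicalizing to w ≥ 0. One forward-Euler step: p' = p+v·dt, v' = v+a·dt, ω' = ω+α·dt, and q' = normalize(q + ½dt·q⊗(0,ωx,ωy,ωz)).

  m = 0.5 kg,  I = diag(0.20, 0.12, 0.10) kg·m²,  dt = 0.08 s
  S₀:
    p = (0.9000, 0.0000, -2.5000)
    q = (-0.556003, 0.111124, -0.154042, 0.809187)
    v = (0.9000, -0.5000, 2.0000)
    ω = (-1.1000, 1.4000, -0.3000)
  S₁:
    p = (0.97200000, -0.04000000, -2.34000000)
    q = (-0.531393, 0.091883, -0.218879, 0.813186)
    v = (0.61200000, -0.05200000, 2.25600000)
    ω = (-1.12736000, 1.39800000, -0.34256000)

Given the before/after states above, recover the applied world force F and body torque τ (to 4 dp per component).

F = (-1.8000, 2.8000, 1.6000)
τ = (-0.0600, 0.0300, 0.0700)

Δω = ω₁−ω₀ = (-0.02736000, -0.00200000, -0.04256000)
τ = I·(Δω/dt) + ω₀×(Iω₀) = (-0.0600, 0.0300, 0.0700)
v₁ − v₀ = (-0.28800000, 0.44800000, 0.25600000)
m·(v₁−v₀)/dt = (-1.8000, 2.8000, 1.6000)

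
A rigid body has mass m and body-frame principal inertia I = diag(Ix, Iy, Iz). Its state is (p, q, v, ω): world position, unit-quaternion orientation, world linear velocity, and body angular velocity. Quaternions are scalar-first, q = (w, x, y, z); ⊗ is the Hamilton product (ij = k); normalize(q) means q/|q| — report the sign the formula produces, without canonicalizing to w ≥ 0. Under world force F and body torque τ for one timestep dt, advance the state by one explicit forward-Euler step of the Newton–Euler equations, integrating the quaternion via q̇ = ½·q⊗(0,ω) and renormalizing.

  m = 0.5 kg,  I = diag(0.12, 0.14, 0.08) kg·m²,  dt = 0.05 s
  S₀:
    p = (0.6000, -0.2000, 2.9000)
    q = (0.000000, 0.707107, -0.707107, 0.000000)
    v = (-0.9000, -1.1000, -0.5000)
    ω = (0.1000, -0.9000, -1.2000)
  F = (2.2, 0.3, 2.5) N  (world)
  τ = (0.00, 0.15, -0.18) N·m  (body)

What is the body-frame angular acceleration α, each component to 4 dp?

gyro term ω×Iω = (-0.0648, -0.0048, -0.0018)
(τ − ω×Iω)/I = (0.5400, 1.1057, -2.2275)

α = (0.5400, 1.1057, -2.2275)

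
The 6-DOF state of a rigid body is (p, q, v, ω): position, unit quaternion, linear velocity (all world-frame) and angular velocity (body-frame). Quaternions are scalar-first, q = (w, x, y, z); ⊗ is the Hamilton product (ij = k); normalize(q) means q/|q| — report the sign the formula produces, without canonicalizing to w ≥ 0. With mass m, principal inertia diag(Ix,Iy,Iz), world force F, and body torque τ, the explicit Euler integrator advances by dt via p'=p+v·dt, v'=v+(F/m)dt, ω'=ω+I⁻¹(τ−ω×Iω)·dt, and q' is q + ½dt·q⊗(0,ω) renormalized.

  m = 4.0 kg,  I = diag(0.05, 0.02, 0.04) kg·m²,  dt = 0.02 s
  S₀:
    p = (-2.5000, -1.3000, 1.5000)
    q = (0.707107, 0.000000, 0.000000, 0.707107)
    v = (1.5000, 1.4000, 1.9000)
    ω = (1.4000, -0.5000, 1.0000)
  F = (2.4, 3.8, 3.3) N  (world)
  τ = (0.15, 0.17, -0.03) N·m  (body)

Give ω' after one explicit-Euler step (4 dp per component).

precession coupling ω×(Iω) = (-0.0100, 0.0140, 0.0210)
(τ − ω×Iω)/I = (3.2000, 7.8000, -1.2750)
new body rate ω' = (1.4640, -0.3440, 0.9745)

ω' = (1.4640, -0.3440, 0.9745)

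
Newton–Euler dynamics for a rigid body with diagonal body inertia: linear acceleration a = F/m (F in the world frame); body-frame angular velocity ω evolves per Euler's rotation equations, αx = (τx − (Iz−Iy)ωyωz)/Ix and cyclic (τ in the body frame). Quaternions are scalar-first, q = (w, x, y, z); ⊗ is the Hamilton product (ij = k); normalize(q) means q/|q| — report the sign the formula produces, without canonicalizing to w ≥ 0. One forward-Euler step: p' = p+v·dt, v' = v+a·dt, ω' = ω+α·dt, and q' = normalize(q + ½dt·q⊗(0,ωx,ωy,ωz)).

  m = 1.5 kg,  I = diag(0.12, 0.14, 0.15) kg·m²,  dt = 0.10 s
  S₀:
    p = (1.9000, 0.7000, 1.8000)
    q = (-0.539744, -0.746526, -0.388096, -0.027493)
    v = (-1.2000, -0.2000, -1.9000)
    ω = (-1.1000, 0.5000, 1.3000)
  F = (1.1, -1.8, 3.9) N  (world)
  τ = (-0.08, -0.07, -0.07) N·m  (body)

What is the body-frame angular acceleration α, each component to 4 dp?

α = (-0.7208, -0.8064, -0.3933)

precession coupling ω×(Iω) = (0.0065, 0.0429, -0.0110)
(τ − ω×Iω)/I = (-0.7208, -0.8064, -0.3933)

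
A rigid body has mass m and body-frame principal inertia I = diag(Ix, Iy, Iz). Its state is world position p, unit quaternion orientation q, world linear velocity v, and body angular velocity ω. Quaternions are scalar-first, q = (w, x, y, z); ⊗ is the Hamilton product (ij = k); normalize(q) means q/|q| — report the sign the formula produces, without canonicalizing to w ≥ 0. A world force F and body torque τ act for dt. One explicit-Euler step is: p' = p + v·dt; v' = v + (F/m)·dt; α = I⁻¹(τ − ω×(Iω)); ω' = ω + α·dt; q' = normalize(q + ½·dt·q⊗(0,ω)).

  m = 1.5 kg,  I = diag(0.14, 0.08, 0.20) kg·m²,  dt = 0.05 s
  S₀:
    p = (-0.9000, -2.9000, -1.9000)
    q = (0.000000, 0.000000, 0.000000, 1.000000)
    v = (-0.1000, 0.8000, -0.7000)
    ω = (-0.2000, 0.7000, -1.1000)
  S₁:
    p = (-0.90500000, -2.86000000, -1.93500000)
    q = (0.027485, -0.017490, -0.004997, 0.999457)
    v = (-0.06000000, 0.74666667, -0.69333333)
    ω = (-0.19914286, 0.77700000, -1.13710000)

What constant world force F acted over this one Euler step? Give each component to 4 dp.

F = (1.2000, -1.6000, 0.2000)

v₁ − v₀ = (0.04000000, -0.05333333, 0.00666667)
F = m·Δv/dt = (1.2000, -1.6000, 0.2000)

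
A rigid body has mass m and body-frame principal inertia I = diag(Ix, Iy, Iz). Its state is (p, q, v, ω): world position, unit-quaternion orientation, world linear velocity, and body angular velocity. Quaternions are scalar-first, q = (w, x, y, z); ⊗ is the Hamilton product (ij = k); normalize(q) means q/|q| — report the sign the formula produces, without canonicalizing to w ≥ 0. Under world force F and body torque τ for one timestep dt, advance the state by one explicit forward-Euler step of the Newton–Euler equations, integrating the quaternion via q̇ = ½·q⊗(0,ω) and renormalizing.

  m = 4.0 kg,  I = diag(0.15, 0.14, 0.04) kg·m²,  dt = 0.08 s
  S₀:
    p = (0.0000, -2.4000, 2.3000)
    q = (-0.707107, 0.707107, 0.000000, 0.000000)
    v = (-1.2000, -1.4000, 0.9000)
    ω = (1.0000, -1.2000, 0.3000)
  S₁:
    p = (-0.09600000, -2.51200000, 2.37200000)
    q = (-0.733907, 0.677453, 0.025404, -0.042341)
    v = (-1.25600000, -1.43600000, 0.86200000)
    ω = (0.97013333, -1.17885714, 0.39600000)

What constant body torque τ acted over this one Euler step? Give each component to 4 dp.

τ = (-0.0200, 0.0700, 0.0600)

rate change Δω = (-0.02986667, 0.02114286, 0.09600000)
ω₀×(Iω₀) = (0.0360, 0.0330, 0.0120)
applied torque τ = (-0.0200, 0.0700, 0.0600)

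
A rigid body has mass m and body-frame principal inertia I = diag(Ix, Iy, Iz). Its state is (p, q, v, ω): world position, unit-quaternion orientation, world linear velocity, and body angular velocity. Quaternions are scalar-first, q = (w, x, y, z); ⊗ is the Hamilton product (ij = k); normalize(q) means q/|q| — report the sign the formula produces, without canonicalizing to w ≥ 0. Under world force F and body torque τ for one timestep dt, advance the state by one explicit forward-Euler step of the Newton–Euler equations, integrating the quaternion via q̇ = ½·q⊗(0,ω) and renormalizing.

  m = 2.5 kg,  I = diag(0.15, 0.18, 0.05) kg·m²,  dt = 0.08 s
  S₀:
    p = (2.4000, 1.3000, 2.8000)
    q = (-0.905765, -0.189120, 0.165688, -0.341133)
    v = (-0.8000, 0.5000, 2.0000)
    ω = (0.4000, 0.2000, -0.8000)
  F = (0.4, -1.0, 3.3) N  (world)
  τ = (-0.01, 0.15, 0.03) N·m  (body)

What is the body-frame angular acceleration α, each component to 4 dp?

ω×(Iω) gyroscopic = (0.0208, -0.0320, 0.0024)
(τ − ω×Iω)/I = (-0.2053, 1.0111, 0.5520)

α = (-0.2053, 1.0111, 0.5520)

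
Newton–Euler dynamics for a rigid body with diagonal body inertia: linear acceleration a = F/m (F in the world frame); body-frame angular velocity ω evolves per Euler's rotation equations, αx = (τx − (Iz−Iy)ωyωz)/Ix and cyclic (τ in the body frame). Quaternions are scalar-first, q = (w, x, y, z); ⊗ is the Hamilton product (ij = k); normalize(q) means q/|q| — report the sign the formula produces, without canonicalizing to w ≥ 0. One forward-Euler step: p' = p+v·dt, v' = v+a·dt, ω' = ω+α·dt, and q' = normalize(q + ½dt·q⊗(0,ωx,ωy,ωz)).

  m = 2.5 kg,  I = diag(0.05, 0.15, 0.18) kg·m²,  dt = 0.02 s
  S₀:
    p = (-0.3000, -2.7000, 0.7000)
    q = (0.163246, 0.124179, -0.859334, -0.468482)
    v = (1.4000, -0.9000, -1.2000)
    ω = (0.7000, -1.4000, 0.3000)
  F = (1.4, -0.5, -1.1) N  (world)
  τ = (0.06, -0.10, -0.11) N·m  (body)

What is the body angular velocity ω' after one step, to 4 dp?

precession coupling ω×(Iω) = (-0.0126, -0.0273, -0.0980)
α = I⁻¹(τ − ω×Iω) = (1.4520, -0.4847, -0.0667)
ω + α·dt = (0.7290, -1.4097, 0.2987)

ω' = (0.7290, -1.4097, 0.2987)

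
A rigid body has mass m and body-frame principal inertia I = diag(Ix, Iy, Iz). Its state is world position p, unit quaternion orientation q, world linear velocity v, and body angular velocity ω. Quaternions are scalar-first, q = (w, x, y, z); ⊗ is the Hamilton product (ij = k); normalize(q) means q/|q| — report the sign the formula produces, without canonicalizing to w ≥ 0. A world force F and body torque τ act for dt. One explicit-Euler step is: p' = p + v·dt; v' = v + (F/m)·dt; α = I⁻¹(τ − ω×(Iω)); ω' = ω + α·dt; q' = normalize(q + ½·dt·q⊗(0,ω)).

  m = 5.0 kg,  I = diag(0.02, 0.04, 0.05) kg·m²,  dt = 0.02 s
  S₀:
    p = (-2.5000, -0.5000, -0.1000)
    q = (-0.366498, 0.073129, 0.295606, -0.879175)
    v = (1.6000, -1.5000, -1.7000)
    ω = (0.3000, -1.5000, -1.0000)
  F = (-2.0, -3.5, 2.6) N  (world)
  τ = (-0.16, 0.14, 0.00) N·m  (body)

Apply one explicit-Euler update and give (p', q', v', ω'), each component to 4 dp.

ω×(Iω) gyroscopic = (0.0150, 0.0090, -0.0090)
(τ − ω×Iω)/I = (-8.7500, 3.2750, 0.1800)
ω + α·dt = (0.1250, -1.4345, -0.9964)
q⊗(0,ω) = (-0.4577047, -1.7243179, 0.3591235, 0.1681227)
q + ½dt·q⊗(0,ω), renormalized = (-0.3710, 0.0559, 0.2991, -0.8773)
new position p' = (-2.4680, -0.5300, -0.1340)
v + (F/m)dt = (1.5920, -1.5140, -1.6896)

p' = (-2.4680, -0.5300, -0.1340)
q' = (-0.3710, 0.0559, 0.2991, -0.8773)
v' = (1.5920, -1.5140, -1.6896)
ω' = (0.1250, -1.4345, -0.9964)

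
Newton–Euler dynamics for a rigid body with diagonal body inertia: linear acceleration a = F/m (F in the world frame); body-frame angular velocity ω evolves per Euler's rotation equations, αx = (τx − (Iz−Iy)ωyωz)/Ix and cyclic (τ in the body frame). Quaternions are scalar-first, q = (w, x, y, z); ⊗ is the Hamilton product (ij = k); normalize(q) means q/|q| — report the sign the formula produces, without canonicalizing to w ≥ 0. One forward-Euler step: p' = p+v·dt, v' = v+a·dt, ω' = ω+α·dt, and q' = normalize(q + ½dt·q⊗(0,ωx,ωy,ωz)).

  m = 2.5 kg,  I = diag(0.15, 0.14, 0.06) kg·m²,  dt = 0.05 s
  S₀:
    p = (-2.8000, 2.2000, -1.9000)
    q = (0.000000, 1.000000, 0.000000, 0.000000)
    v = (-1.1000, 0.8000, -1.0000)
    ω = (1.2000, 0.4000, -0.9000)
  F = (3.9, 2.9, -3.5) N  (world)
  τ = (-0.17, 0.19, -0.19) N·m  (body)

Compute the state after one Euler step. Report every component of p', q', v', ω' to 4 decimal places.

p' = (-2.8550, 2.2400, -1.9500)
q' = (-0.0300, 0.9992, 0.0225, 0.0100)
v' = (-1.0220, 0.8580, -1.0700)
ω' = (1.1337, 0.5026, -1.0543)

new position p' = (-2.8550, 2.2400, -1.9500)
v + (F/m)dt = (-1.0220, 0.8580, -1.0700)
precession coupling ω×(Iω) = (0.0288, -0.0972, -0.0048)
α = I⁻¹(τ − ω×Iω) = (-1.3253, 2.0514, -3.0867)
ω' = ω + α·dt = (1.1337, 0.5026, -1.0543)
q⊗(0,ω) = (-1.2000000, 0.0000000, 0.9000000, 0.4000000)
updated quaternion q' = (-0.0300, 0.9992, 0.0225, 0.0100)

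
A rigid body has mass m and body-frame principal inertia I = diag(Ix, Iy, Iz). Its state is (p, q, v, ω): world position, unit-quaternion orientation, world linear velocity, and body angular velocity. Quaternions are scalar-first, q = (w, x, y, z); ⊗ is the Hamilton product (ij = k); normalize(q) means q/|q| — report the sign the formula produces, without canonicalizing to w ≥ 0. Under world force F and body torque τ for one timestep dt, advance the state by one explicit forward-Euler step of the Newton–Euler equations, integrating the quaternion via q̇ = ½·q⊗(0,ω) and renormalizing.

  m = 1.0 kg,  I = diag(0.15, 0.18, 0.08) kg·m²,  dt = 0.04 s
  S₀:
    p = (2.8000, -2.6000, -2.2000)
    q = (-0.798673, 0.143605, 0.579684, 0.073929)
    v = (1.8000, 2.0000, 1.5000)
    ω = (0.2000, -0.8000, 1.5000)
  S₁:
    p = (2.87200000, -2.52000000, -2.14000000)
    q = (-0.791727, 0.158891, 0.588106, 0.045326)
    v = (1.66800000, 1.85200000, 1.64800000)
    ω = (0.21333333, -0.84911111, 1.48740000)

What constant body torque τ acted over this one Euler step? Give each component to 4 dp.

Δω = ω₁−ω₀ = (0.01333333, -0.04911111, -0.01260000)
ω₀×(Iω₀) = (0.1200, 0.0210, -0.0048)
I·α + gyro = (0.1700, -0.2000, -0.0300)

τ = (0.1700, -0.2000, -0.0300)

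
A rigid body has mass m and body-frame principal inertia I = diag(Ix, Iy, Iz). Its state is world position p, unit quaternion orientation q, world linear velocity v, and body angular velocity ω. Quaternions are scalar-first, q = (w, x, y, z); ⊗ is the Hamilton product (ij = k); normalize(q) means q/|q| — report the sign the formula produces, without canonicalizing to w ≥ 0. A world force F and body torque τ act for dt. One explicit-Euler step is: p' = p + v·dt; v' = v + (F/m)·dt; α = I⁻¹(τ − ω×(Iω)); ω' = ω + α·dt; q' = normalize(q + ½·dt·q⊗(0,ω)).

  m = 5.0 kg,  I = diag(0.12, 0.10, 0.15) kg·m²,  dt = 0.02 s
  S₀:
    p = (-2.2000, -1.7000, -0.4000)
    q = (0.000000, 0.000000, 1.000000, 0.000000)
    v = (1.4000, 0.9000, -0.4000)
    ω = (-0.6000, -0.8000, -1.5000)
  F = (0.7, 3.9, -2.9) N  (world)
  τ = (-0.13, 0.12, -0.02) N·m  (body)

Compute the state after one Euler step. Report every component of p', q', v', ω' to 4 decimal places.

new position p' = (-2.1720, -1.6820, -0.4080)
v' = v + a·dt = (1.4028, 0.9156, -0.4116)
gyro term ω×Iω = (0.0600, -0.0270, -0.0096)
angular accel α = (-1.5833, 1.4700, -0.0693)
ω' = ω + α·dt = (-0.6317, -0.7706, -1.5014)
Hamilton product q⊗(0,ω) = (0.8000000, -1.5000000, 0.0000000, 0.6000000)
q + ½dt·q⊗(0,ω), renormalized = (0.0080, -0.0150, 0.9998, 0.0060)

p' = (-2.1720, -1.6820, -0.4080)
q' = (0.0080, -0.0150, 0.9998, 0.0060)
v' = (1.4028, 0.9156, -0.4116)
ω' = (-0.6317, -0.7706, -1.5014)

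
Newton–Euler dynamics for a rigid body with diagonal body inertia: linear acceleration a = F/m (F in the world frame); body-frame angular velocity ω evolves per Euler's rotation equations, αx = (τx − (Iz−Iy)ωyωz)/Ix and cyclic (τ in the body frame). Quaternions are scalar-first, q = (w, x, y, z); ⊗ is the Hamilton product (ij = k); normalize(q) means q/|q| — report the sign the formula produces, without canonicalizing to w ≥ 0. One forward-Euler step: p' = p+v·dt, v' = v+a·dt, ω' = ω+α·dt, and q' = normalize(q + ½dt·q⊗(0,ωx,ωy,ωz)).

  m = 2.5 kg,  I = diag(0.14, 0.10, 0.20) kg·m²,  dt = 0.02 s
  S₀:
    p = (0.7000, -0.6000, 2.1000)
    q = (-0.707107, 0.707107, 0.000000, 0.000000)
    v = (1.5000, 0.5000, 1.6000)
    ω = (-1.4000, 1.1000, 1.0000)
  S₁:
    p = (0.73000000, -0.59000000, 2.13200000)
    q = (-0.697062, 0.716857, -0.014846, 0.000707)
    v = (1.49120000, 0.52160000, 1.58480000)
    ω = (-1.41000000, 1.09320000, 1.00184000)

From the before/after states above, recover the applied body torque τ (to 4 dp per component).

Δω = ω₁−ω₀ = (-0.01000000, -0.00680000, 0.00184000)
precession coupling = (0.1100, 0.0840, 0.0616)
I·α + gyro = (0.0400, 0.0500, 0.0800)

τ = (0.0400, 0.0500, 0.0800)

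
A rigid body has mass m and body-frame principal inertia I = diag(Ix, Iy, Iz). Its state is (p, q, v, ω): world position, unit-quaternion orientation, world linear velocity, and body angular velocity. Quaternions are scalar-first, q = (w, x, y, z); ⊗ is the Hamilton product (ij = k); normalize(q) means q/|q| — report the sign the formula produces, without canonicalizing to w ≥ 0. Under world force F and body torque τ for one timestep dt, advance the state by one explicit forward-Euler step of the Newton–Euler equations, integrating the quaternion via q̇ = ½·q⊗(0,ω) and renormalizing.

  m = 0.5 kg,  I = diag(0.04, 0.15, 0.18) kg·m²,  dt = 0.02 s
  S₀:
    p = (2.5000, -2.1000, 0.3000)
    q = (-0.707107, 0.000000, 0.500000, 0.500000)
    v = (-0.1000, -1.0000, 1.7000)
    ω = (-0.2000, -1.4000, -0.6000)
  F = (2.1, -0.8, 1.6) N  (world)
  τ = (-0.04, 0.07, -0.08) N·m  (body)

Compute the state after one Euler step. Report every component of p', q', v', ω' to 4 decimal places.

p' = (2.4980, -2.1200, 0.3340)
q' = (-0.6970, 0.0054, 0.5088, 0.5052)
v' = (-0.0160, -1.0320, 1.7640)
ω' = (-0.2326, -1.3884, -0.6123)

linear accel F/m = (4.2000, -1.6000, 3.2000)
p' = p + v·dt = (2.4980, -2.1200, 0.3340)
v' = v + a·dt = (-0.0160, -1.0320, 1.7640)
ω×(Iω) gyroscopic = (0.0252, -0.0168, 0.0308)
(τ − ω×Iω)/I = (-1.6300, 0.5787, -0.6156)
ω + α·dt = (-0.2326, -1.3884, -0.6123)
Hamilton product q⊗(0,ω) = (1.0000000, 0.5414214, 0.8899498, 0.5242642)
q + ½dt·q⊗(0,ω), renormalized = (-0.6970, 0.0054, 0.5088, 0.5052)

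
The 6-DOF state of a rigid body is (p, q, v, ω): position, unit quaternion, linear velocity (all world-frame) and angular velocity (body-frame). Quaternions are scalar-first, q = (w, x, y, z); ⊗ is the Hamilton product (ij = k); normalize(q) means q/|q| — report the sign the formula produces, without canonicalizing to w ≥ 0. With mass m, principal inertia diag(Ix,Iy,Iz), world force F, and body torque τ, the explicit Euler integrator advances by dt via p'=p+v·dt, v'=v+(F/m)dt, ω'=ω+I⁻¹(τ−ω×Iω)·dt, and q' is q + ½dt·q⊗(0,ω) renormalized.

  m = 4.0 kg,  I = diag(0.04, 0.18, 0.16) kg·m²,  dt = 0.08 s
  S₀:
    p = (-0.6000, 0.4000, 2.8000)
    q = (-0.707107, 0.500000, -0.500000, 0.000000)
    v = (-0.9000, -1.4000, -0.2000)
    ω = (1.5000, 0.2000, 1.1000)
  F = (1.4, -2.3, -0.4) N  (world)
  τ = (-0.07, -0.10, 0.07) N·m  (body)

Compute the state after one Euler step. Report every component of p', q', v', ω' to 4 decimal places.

angular accel α = (-1.6400, 0.5444, 0.1750)
ω' = ω + α·dt = (1.3688, 0.2436, 1.1140)
q⊗(0,ω) = (-0.6500000, -1.6106605, -0.6914214, 0.0721823)
q' = normalize(q + ½dt·q⊗(0,ω)) = (-0.7311, 0.4344, -0.5262, 0.0029)
linear accel F/m = (0.3500, -0.5750, -0.1000)
p' = p + v·dt = (-0.6720, 0.2880, 2.7840)
v' = v + a·dt = (-0.8720, -1.4460, -0.2080)

p' = (-0.6720, 0.2880, 2.7840)
q' = (-0.7311, 0.4344, -0.5262, 0.0029)
v' = (-0.8720, -1.4460, -0.2080)
ω' = (1.3688, 0.2436, 1.1140)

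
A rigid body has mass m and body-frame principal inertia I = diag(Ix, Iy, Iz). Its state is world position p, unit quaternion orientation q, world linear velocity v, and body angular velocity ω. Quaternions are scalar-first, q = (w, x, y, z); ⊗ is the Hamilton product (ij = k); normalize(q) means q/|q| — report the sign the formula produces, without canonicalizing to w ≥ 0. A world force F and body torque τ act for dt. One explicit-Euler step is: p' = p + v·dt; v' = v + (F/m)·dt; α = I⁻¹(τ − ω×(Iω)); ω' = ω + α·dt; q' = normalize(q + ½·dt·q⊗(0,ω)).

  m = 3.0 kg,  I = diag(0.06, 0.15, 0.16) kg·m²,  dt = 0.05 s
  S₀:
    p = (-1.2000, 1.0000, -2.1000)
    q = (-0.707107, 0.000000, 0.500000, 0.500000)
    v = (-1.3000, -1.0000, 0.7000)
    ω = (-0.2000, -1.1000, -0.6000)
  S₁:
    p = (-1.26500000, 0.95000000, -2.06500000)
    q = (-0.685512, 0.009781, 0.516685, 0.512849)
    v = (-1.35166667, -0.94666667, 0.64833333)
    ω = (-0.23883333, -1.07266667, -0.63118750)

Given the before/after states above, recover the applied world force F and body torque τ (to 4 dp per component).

F = (-3.1000, 3.2000, -3.1000)
τ = (-0.0400, 0.0700, -0.0800)

velocity change Δv = (-0.05166667, 0.05333333, -0.05166667)
F = m·Δv/dt = (-3.1000, 3.2000, -3.1000)
rate change Δω = (-0.03883333, 0.02733333, -0.03118750)
ω₀×(Iω₀) = (0.0066, -0.0120, 0.0198)
τ = I·(Δω/dt) + ω₀×(Iω₀) = (-0.0400, 0.0700, -0.0800)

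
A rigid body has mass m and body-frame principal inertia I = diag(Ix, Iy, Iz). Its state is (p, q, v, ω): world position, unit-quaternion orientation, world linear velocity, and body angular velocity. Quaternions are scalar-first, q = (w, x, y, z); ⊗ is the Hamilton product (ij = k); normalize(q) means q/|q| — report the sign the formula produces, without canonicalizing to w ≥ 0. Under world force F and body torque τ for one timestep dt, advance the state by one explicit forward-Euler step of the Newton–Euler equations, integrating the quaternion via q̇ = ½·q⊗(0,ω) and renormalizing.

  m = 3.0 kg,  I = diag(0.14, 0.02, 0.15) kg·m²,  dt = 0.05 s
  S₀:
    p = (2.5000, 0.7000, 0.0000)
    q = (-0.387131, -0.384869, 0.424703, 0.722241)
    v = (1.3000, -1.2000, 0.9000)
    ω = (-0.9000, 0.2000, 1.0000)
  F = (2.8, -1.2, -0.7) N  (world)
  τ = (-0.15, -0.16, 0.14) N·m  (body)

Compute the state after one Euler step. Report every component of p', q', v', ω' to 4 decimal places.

p' = (2.5650, 0.6400, 0.0450)
q' = (-0.4157, -0.3689, 0.4159, 0.7198)
v' = (1.3467, -1.2200, 0.8883)
ω' = (-0.9629, -0.2225, 1.0395)

precession coupling ω×(Iω) = (0.0260, 0.0090, 0.0216)
angular accel α = (-1.2571, -8.4500, 0.7893)
ω + α·dt = (-0.9629, -0.2225, 1.0395)
2q̇ = q⊗(0,ω) = (-1.1535637, 0.6286727, -0.3425741, -0.0818721)
updated quaternion q' = (-0.4157, -0.3689, 0.4159, 0.7198)
linear accel F/m = (0.9333, -0.4000, -0.2333)
new position p' = (2.5650, 0.6400, 0.0450)
v + (F/m)dt = (1.3467, -1.2200, 0.8883)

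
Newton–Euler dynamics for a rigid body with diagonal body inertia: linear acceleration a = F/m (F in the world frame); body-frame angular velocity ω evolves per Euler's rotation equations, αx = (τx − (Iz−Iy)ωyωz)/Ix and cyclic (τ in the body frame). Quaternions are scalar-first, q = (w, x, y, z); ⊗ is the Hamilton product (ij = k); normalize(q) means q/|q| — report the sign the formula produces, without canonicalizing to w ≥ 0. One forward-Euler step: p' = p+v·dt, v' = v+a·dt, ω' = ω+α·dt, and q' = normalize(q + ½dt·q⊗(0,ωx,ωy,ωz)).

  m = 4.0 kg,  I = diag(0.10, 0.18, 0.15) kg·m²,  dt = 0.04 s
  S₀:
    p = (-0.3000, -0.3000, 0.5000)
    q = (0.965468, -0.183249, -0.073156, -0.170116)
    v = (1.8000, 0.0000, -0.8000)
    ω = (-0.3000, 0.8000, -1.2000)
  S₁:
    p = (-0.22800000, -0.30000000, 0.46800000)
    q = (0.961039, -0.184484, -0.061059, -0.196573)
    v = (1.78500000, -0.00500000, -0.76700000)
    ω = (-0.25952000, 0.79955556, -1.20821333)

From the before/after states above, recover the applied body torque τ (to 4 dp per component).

τ = (0.1300, -0.0200, -0.0500)

ω₁ − ω₀ = (0.04048000, -0.00044444, -0.00821333)
precession coupling = (0.0288, -0.0180, -0.0192)
I·α + gyro = (0.1300, -0.0200, -0.0500)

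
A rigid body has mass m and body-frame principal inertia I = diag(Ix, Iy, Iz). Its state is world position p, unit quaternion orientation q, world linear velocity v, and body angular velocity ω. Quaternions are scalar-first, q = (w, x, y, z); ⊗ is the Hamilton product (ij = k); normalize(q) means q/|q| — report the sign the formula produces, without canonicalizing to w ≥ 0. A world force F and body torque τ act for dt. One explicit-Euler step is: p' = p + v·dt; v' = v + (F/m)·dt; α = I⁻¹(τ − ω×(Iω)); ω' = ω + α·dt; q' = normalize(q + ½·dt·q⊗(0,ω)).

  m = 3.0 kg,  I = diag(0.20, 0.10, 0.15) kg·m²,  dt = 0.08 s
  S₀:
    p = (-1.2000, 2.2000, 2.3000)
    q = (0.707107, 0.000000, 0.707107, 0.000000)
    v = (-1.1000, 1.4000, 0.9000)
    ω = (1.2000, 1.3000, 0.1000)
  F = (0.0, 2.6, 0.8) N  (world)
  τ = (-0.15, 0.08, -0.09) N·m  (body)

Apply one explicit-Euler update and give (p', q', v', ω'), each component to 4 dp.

p' = (-1.2880, 2.3120, 2.3720)
q' = (0.6687, 0.0367, 0.7420, -0.0310)
v' = (-1.1000, 1.4693, 0.9213)
ω' = (1.1374, 1.3592, 0.1352)

a = F/m = (0.0000, 0.8667, 0.2667)
new position p' = (-1.2880, 2.3120, 2.3720)
v' = v + a·dt = (-1.1000, 1.4693, 0.9213)
precession coupling ω×(Iω) = (0.0065, 0.0060, -0.1560)
(τ − ω×Iω)/I = (-0.7825, 0.7400, 0.4400)
ω + α·dt = (1.1374, 1.3592, 0.1352)
2q̇ = q⊗(0,ω) = (-0.9192391, 0.9192391, 0.9192391, -0.7778177)
q' = normalize(q + ½dt·q⊗(0,ω)) = (0.6687, 0.0367, 0.7420, -0.0310)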